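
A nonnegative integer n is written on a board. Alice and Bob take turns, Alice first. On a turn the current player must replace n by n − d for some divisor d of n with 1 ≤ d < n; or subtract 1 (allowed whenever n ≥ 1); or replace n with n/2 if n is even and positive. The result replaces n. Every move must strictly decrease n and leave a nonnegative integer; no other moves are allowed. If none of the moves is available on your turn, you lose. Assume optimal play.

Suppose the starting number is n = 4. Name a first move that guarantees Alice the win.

Classify positions by backward induction: terminal positions (no move available) are L. From any other position, the mover wins iff some move reaches an L.
n=0: no move → L
n=1: reaches L-position 0 → W
n=2: only reaches 1(W), which is W → L
n=3: reaches L-position 2 → W
n=4: reaches L-position 2 → W
From 4, the L positions reachable in one move are: 2.

Move to 2.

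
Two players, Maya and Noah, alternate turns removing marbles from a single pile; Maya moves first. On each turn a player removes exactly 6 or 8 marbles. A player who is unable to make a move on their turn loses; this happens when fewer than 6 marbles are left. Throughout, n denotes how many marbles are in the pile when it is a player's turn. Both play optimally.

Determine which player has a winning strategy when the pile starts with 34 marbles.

Build the W/L table. Terminal = L. A non-terminal position is W if it has a move to some L; otherwise it is L.
n=0: no move → L
n=1: no move → L
n=2: no move → L
n=3: no move → L
n=4: no move → L
n=5: no move → L
n=6: reaches L-position 0 → W
n=7: reaches L-position 1 → W
n=8: reaches L-position 2 → W
n=9: reaches L-position 3 → W
n=10: reaches L-position 4 → W
n=11: reaches L-position 5 → W
n=12: reaches L-position 4 → W
n=13: reaches L-position 5 → W
n=14: only reaches 8(W), 6(W), all W → L
n=15: only reaches 9(W), 7(W), all W → L
n=16: only reaches 10(W), 8(W), all W → L
n=17: only reaches 11(W), 9(W), all W → L
n=18: only reaches 12(W), 10(W), all W → L
n=19: only reaches 13(W), 11(W), all W → L
n=20: reaches L-position 14 → W
n=21: reaches L-position 15 → W
n=22: reaches L-position 16 → W
n=23: reaches L-position 17 → W
n=24: reaches L-position 18 → W
n=25: reaches L-position 19 → W
n=26: reaches L-position 18 → W
n=27: reaches L-position 19 → W
n=28: only reaches 22(W), 20(W), all W → L
n=29: only reaches 23(W), 21(W), all W → L
n=30: only reaches 24(W), 22(W), all W → L
n=31: only reaches 25(W), 23(W), all W → L
n=32: only reaches 26(W), 24(W), all W → L
n=33: only reaches 27(W), 25(W), all W → L
n=34: reaches L-position 28 → W
The starting position 34 is W: Maya should remove 6, leaving 28, handing over an L position.

Maya wins.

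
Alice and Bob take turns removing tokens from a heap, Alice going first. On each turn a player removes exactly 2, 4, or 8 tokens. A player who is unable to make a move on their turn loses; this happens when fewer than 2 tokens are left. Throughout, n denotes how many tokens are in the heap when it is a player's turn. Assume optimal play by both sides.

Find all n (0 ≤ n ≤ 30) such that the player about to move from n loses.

Build the W/L table. Terminal = L. A non-terminal position is W if it has a move to some L; otherwise it is L.
n=0: no move → L
n=1: no move → L
n=2: W (go to 0, an L position)
n=3: W (go to 1, an L position)
n=4: W (go to 0, an L position)
n=5: W (go to 1, an L position)
n=6: L (options 4(W), 2(W) are all W)
n=7: L (options 5(W), 3(W) are all W)
n=8: W (go to 6, an L position)
n=9: W (go to 7, an L position)
n=10: W (go to 6, an L position)
n=11: W (go to 7, an L position)
n=12: L (options 10(W), 8(W), 4(W) are all W)
n=13: L (options 11(W), 9(W), 5(W) are all W)
n=14: W (go to 12, an L position)
n=15: W (go to 13, an L position)
n=16: W (go to 12, an L position)
n=17: W (go to 13, an L position)
n=18: L (options 16(W), 14(W), 10(W) are all W)
n=19: L (options 17(W), 15(W), 11(W) are all W)
n=20: W (go to 18, an L position)
n=21: W (go to 19, an L position)
n=22: W (go to 18, an L position)
n=23: W (go to 19, an L position)
n=24: L (options 22(W), 20(W), 16(W) are all W)
n=25: L (options 23(W), 21(W), 17(W) are all W)
n=26: W (go to 24, an L position)
n=27: W (go to 25, an L position)
n=28: W (go to 24, an L position)
n=29: W (go to 25, an L position)
n=30: L (options 28(W), 26(W), 22(W) are all W)
The losing starting values of n are exactly the entries labelled L in this table (11 of them).

0, 1, 6, 7, 12, 13, 18, 19, 24, 25, 30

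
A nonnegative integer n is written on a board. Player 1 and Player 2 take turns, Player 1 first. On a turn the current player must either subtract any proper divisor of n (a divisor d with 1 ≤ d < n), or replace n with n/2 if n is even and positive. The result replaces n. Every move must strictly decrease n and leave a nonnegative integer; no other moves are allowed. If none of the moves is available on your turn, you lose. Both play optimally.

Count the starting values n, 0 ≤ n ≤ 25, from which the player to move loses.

14

Positions with no move are L. A position that does have a move is losing for the player to move precisely when every available move leads to a winning position for the opponent. Fill in the labels:
n=0: no move → L
n=1: no move → L
n=2: reaches L-position 1 → W
n=3: only reaches 2(W), which is W → L
n=4: reaches L-position 3 → W
n=5: only reaches 4(W), which is W → L
n=6: reaches L-position 3 → W
n=7: only reaches 6(W), which is W → L
n=8: reaches L-position 7 → W
n=9: only reaches 6(W), 8(W), all W → L
n=10: reaches L-position 5 → W
n=11: only reaches 10(W), which is W → L
n=12: reaches L-position 9 → W
n=13: only reaches 12(W), which is W → L
n=14: reaches L-position 7 → W
n=15: only reaches 10(W), 12(W), 14(W), all W → L
n=16: reaches L-position 15 → W
n=17: only reaches 16(W), which is W → L
n=18: reaches L-position 9 → W
n=19: only reaches 18(W), which is W → L
n=20: reaches L-position 15 → W
n=21: only reaches 14(W), 18(W), 20(W), all W → L
n=22: reaches L-position 11 → W
n=23: only reaches 22(W), which is W → L
n=24: reaches L-position 21 → W
n=25: only reaches 20(W), 24(W), all W → L
L entries with 0 ≤ n ≤ 25: n = 0, 1, 3, 5, 7, 9, 11, 13, 15, 17, 19, 21, 23, 25; that makes 14.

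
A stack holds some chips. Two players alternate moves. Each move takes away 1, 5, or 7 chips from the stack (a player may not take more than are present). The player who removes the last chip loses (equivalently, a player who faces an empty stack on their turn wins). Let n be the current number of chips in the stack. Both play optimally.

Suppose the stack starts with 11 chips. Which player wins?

The second player wins.

Positions with no move are W. A position that does have a move is losing for the player to move precisely when every available move leads to a winning position for the opponent. Fill in the labels:
n=0: no move; the opponent has just taken the last chip and therefore loses → W
n=1: L (sole option 0(W) is W)
n=2: W (go to 1, an L position)
n=3: L (sole option 2(W) is W)
n=4: W (go to 3, an L position)
n=5: L (options 4(W), 0(W) are all W)
n=6: W (go to 5, an L position)
n=7: L (options 6(W), 2(W), 0(W) are all W)
n=8: W (go to 7, an L position)
n=9: L (options 8(W), 4(W), 2(W) are all W)
n=10: W (go to 9, an L position)
n=11: L (options 10(W), 6(W), 4(W) are all W)
The starting position 11 is L: whatever the player to move does, the opponent receives a W position.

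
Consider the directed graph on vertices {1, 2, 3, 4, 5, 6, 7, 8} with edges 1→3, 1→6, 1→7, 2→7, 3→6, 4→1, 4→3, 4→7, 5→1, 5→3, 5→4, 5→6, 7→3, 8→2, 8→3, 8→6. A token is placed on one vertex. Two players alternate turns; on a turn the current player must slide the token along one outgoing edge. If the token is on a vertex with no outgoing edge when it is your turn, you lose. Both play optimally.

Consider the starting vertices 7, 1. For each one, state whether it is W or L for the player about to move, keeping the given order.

7: L, 1: W

Work bottom-up. With no move the player to move loses. Otherwise the position is W if at least one move leads to an L position for the opponent, and L if every move leads to a W.
Every edge goes from a vertex to one that appears earlier in the order 6, 3, 7, 1, 4, 2, 8, 5, so processing vertices in that order labels each vertex after all of its successors.
6: no outgoing edge → L
3: reaches L-position 6 → W
7: only reaches 3(W), which is W → L
1: reaches L-position 7 → W
4: reaches L-position 7 → W
2: reaches L-position 7 → W
8: reaches L-position 6 → W
5: reaches L-position 6 → W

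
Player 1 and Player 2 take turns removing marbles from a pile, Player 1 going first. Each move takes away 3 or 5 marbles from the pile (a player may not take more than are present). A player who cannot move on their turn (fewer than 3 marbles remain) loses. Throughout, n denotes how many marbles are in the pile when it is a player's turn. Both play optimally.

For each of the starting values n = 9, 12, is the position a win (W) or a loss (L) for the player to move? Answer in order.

Positions with no move are L. A position that does have a move is losing for the player to move precisely when every available move leads to a winning position for the opponent. Fill in the labels:
n=0: no move → L
n=1: no move → L
n=2: no move → L
n=3: can move to 0, which is L ⇒ W
n=4: can move to 1, which is L ⇒ W
n=5: can move to 2, which is L ⇒ W
n=6: can move to 1, which is L ⇒ W
n=7: can move to 2, which is L ⇒ W
n=8: moves to 5(W), 3(W); every one is W ⇒ L
n=9: moves to 6(W), 4(W); every one is W ⇒ L
n=10: moves to 7(W), 5(W); every one is W ⇒ L
n=11: can move to 8, which is L ⇒ W
n=12: can move to 9, which is L ⇒ W

9: L, 12: W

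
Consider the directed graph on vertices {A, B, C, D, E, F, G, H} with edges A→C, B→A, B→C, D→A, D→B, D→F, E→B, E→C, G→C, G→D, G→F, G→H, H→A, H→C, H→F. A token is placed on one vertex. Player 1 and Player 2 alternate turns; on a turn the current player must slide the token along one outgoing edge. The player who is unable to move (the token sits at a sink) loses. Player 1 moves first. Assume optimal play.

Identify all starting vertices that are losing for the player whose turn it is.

C, F

Positions with no move are L. A position that does have a move is losing for the player to move precisely when every available move leads to a winning position for the opponent. Fill in the labels:
Every edge goes from a vertex to one that appears earlier in the order F, C, A, H, B, D, E, G, so processing vertices in that order labels each vertex after all of its successors.
F: no outgoing edge → L
C: no outgoing edge → L
A: →C(L), so W
H: →C(L), so W
B: →C(L), so W
D: →F(L), so W
E: →C(L), so W
G: →C(L), so W
Reading off the rows marked L gives the requested list; there are 2 such vertices.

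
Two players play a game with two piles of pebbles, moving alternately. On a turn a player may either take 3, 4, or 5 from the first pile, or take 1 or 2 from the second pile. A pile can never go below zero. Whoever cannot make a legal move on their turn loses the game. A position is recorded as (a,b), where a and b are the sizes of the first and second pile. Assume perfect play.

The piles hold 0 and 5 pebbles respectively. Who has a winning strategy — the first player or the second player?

Classify positions by backward induction: terminal positions (no move available) are L. From any other position, the mover wins iff some move reaches an L.
No move ever increases a pile, so every position that can arise here has a ≤ 0 and b ≤ 5; it is enough to label the cells with 0 ≤ a ≤ 0 and 0 ≤ b ≤ 5.
Every move lowers a or b (never raises either), so fill the grid row by row in increasing a, and left to right within a row: each cell's successors are then already labelled.
      b=0  b=1  b=2  b=3  b=4  b=5
a=0:    L    W    W    L    W    W
Cells with no legal move (terminal, hence L): (0,0).
The remaining L cells, each justified by listing all of its moves:
(0,3): L (options (0,2)(W), (0,1)(W) are all W)
Every other cell has at least one move into one of the L cells above, so it is W.
From (0,5) the player to move can move to (0,3), reaching an L position.

The first player wins.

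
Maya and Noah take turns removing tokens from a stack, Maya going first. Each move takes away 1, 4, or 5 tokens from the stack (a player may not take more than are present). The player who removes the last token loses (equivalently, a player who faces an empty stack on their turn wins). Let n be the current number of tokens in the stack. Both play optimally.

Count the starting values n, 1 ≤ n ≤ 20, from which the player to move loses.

6

Work bottom-up. With no move the player to move wins. Otherwise the position is W if at least one move leads to an L position for the opponent, and L if every move leads to a W.
n=0: no move; the opponent has just taken the last token and therefore loses → W
n=1: L (sole option 0(W) is W)
n=2: W (go to 1, an L position)
n=3: L (sole option 2(W) is W)
n=4: W (go to 3, an L position)
n=5: W (go to 1, an L position)
n=6: W (go to 1, an L position)
n=7: W (go to 3, an L position)
n=8: W (go to 3, an L position)
n=9: L (options 8(W), 5(W), 4(W) are all W)
n=10: W (go to 9, an L position)
n=11: L (options 10(W), 7(W), 6(W) are all W)
n=12: W (go to 11, an L position)
n=13: W (go to 9, an L position)
n=14: W (go to 9, an L position)
n=15: W (go to 11, an L position)
n=16: W (go to 11, an L position)
n=17: L (options 16(W), 13(W), 12(W) are all W)
n=18: W (go to 17, an L position)
n=19: L (options 18(W), 15(W), 14(W) are all W)
n=20: W (go to 19, an L position)
L entries with 1 ≤ n ≤ 20 (the range starts at n=1): n = 1, 3, 9, 11, 17, 19; that makes 6.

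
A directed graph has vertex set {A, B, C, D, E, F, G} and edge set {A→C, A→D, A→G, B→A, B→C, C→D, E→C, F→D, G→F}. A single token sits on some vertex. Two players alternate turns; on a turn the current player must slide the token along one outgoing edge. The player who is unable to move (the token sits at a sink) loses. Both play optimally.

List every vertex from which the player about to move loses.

Compute win/loss labels from the base case upward. A position with no move is L. Any other position is W if it can reach an L in one move, else L.
Every edge goes from a vertex to one that appears earlier in the order D, F, C, G, A, B, E, so processing vertices in that order labels each vertex after all of its successors.
D: no outgoing edge → L
F: →D(L), so W
C: →D(L), so W
G: →F(W) only, which is W, so L
A: →G(L), so W
B: →A(W), C(W) — all W, so L
E: →C(W) only, which is W, so L
The losing starting vertices are exactly the entries labelled L in this table (4 of them).

B, D, E, G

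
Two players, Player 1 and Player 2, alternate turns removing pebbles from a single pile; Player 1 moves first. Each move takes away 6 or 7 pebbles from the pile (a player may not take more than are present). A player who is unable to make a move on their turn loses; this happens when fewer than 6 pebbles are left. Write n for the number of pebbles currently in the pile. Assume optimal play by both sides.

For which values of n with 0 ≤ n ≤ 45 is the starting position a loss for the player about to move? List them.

Use the standard recursion: the mover loses at a terminal position; elsewhere, the mover wins exactly when some move hands the opponent an L position.
n=0: no move → L
n=1: no move → L
n=2: no move → L
n=3: no move → L
n=4: no move → L
n=5: no move → L
n=6: can move to 0, which is L ⇒ W
n=7: can move to 1, which is L ⇒ W
n=8: can move to 2, which is L ⇒ W
n=9: can move to 3, which is L ⇒ W
n=10: can move to 4, which is L ⇒ W
n=11: can move to 5, which is L ⇒ W
n=12: can move to 5, which is L ⇒ W
n=13: moves to 7(W), 6(W); every one is W ⇒ L
n=14: moves to 8(W), 7(W); every one is W ⇒ L
n=15: moves to 9(W), 8(W); every one is W ⇒ L
n=16: moves to 10(W), 9(W); every one is W ⇒ L
n=17: moves to 11(W), 10(W); every one is W ⇒ L
n=18: moves to 12(W), 11(W); every one is W ⇒ L
n=19: can move to 13, which is L ⇒ W
n=20: can move to 14, which is L ⇒ W
n=21: can move to 15, which is L ⇒ W
n=22: can move to 16, which is L ⇒ W
n=23: can move to 17, which is L ⇒ W
n=24: can move to 18, which is L ⇒ W
n=25: can move to 18, which is L ⇒ W
n=26: moves to 20(W), 19(W); every one is W ⇒ L
n=27: moves to 21(W), 20(W); every one is W ⇒ L
n=28: moves to 22(W), 21(W); every one is W ⇒ L
n=29: moves to 23(W), 22(W); every one is W ⇒ L
n=30: moves to 24(W), 23(W); every one is W ⇒ L
n=31: moves to 25(W), 24(W); every one is W ⇒ L
n=32: can move to 26, which is L ⇒ W
n=33: can move to 27, which is L ⇒ W
n=34: can move to 28, which is L ⇒ W
n=35: can move to 29, which is L ⇒ W
n=36: can move to 30, which is L ⇒ W
n=37: can move to 31, which is L ⇒ W
n=38: can move to 31, which is L ⇒ W
n=39: moves to 33(W), 32(W); every one is W ⇒ L
n=40: moves to 34(W), 33(W); every one is W ⇒ L
n=41: moves to 35(W), 34(W); every one is W ⇒ L
n=42: moves to 36(W), 35(W); every one is W ⇒ L
n=43: moves to 37(W), 36(W); every one is W ⇒ L
n=44: moves to 38(W), 37(W); every one is W ⇒ L
n=45: can move to 39, which is L ⇒ W
The losing starting values of n are exactly the entries labelled L in this table (24 of them).

0, 1, 2, 3, 4, 5, 13, 14, 15, 16, 17, 18, 26, 27, 28, 29, 30, 31, 39, 40, 41, 42, 43, 44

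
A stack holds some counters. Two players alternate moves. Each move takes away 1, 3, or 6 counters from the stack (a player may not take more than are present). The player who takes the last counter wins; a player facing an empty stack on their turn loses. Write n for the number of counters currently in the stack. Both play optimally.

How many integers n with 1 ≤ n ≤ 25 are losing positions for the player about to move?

Build the W/L table. Terminal = L. A non-terminal position is W if it has a move to some L; otherwise it is L.
n=0: no move → L
n=1: reaches L-position 0 → W
n=2: only reaches 1(W), which is W → L
n=3: reaches L-position 2 → W
n=4: only reaches 3(W), 1(W), all W → L
n=5: reaches L-position 4 → W
n=6: reaches L-position 0 → W
n=7: reaches L-position 4 → W
n=8: reaches L-position 2 → W
n=9: only reaches 8(W), 6(W), 3(W), all W → L
n=10: reaches L-position 9 → W
n=11: only reaches 10(W), 8(W), 5(W), all W → L
n=12: reaches L-position 11 → W
n=13: only reaches 12(W), 10(W), 7(W), all W → L
n=14: reaches L-position 13 → W
n=15: reaches L-position 9 → W
n=16: reaches L-position 13 → W
n=17: reaches L-position 11 → W
n=18: only reaches 17(W), 15(W), 12(W), all W → L
n=19: reaches L-position 18 → W
n=20: only reaches 19(W), 17(W), 14(W), all W → L
n=21: reaches L-position 20 → W
n=22: only reaches 21(W), 19(W), 16(W), all W → L
n=23: reaches L-position 22 → W
n=24: reaches L-position 18 → W
n=25: reaches L-position 22 → W
L entries with 1 ≤ n ≤ 25 (n=0 is outside the asked range and is not counted): n = 2, 4, 9, 11, 13, 18, 20, 22; that makes 8.

8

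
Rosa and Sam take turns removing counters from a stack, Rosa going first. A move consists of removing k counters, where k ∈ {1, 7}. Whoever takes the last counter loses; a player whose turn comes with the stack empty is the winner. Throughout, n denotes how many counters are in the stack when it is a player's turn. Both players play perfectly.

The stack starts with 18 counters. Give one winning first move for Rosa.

Remove 1, leaving 17.

Classify positions by backward induction: terminal positions (no move available) are W. From any other position, the mover wins iff some move reaches an L.
n=0: no move; the opponent has just taken the last counter and therefore loses → W
n=1: →0(W) only, which is W, so L
n=2: →1(L), so W
n=3: →2(W) only, which is W, so L
n=4: →3(L), so W
n=5: →4(W) only, which is W, so L
n=6: →5(L), so W
n=7: →6(W), 0(W) — all W, so L
n=8: →7(L), so W
n=9: →8(W), 2(W) — all W, so L
n=10: →9(L), so W
n=11: →10(W), 4(W) — all W, so L
n=12: →11(L), so W
n=13: →12(W), 6(W) — all W, so L
n=14: →13(L), so W
n=15: →14(W), 8(W) — all W, so L
n=16: →15(L), so W
n=17: →16(W), 10(W) — all W, so L
n=18: →17(L), so W
From 18, the L positions reachable in one move are: 17, 11. Any move reaching one of these is winning.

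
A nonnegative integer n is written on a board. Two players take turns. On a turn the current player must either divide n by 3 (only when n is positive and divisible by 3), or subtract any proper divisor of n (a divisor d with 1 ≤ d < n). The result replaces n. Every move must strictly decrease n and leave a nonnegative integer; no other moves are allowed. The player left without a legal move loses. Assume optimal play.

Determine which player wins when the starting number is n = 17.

Build the W/L table. Terminal = L. A non-terminal position is W if it has a move to some L; otherwise it is L.
n=0: no move → L
n=1: no move → L
n=2: W (go to 1, an L position)
n=3: W (go to 1, an L position)
n=4: L (options 2(W), 3(W) are all W)
n=5: W (go to 4, an L position)
n=6: W (go to 4, an L position)
n=7: L (sole option 6(W) is W)
n=8: W (go to 4, an L position)
n=9: L (options 3(W), 6(W), 8(W) are all W)
n=10: W (go to 9, an L position)
n=11: L (sole option 10(W) is W)
n=12: W (go to 4, an L position)
n=13: L (sole option 12(W) is W)
n=14: W (go to 7, an L position)
n=15: L (options 5(W), 10(W), 12(W), 14(W) are all W)
n=16: W (go to 15, an L position)
n=17: L (sole option 16(W) is W)
The starting position 17 is L: whatever the player to move does, the opponent receives a W position.

The second player wins.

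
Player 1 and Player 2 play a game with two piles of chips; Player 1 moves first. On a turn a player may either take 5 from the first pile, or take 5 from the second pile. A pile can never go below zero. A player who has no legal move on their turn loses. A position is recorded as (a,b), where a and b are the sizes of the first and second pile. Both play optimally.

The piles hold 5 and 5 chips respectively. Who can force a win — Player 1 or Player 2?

Player 2 wins.

Label each position W (a win for the player to move) or L (a loss). A position with no legal move is L; any other position is W exactly when some move reaches an L, and L when every move reaches a W.
No move ever increases a pile, so every position that can arise here has a ≤ 5 and b ≤ 5; it is enough to label the cells with 0 ≤ a ≤ 5 and 0 ≤ b ≤ 5.
Every move lowers a or b (never raises either), so fill the grid row by row in increasing a, and left to right within a row: each cell's successors are then already labelled.
      b=0  b=1  b=2  b=3  b=4  b=5
a=0:    L    L    L    L    L    W
a=1:    L    L    L    L    L    W
a=2:    L    L    L    L    L    W
a=3:    L    L    L    L    L    W
a=4:    L    L    L    L    L    W
a=5:    W    W    W    W    W    L
Cells with no legal move (terminal, hence L): (0,0), (0,1), (0,2), (0,3), (0,4), (1,0), (1,1), (1,2), (1,3), (1,4), (2,0), (2,1), (2,2), (2,3), (2,4), (3,0), (3,1), (3,2), (3,3), (3,4), (4,0), (4,1), (4,2), (4,3), (4,4).
The remaining L cells, each justified by listing all of its moves:
(5,5): moves to (0,5)(W), (5,0)(W); every one is W ⇒ L
Every other cell has at least one move into one of the L cells above, so it is W.
The starting position (5,5) is L: whatever Player 1 does, the opponent receives a W position.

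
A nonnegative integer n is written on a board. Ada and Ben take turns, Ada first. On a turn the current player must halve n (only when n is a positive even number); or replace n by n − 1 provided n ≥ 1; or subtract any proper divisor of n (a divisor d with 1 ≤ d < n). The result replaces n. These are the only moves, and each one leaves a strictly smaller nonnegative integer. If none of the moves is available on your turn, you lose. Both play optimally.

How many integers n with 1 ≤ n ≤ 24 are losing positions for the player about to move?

Classify positions by backward induction: terminal positions (no move available) are L. From any other position, the mover wins iff some move reaches an L.
n=0: no move → L
n=1: →0(L), so W
n=2: →1(W) only, which is W, so L
n=3: →2(L), so W
n=4: →2(L), so W
n=5: →4(W) only, which is W, so L
n=6: →5(L), so W
n=7: →6(W) only, which is W, so L
n=8: →7(L), so W
n=9: →6(W), 8(W) — all W, so L
n=10: →5(L), so W
n=11: →10(W) only, which is W, so L
n=12: →9(L), so W
n=13: →12(W) only, which is W, so L
n=14: →7(L), so W
n=15: →10(W), 12(W), 14(W) — all W, so L
n=16: →15(L), so W
n=17: →16(W) only, which is W, so L
n=18: →9(L), so W
n=19: →18(W) only, which is W, so L
n=20: →15(L), so W
n=21: →14(W), 18(W), 20(W) — all W, so L
n=22: →11(L), so W
n=23: →22(W) only, which is W, so L
n=24: →21(L), so W
L entries with 1 ≤ n ≤ 24 (n=0 is outside the asked range and is not counted): n = 2, 5, 7, 9, 11, 13, 15, 17, 19, 21, 23; that makes 11.

11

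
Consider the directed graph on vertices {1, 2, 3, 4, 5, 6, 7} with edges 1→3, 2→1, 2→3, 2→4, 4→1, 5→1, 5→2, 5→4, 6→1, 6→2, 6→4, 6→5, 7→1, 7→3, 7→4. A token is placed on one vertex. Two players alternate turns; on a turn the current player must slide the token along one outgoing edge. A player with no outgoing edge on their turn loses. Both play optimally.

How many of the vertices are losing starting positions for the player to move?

Label each position W (a win for the player to move) or L (a loss). A position with no legal move is L; any other position is W exactly when some move reaches an L, and L when every move reaches a W.
Every edge goes from a vertex to one that appears earlier in the order 3, 1, 4, 2, 5, 6, 7, so processing vertices in that order labels each vertex after all of its successors.
3: no outgoing edge → L
1: W (go to 3, an L position)
4: L (sole option 1(W) is W)
2: W (go to 4, an L position)
5: W (go to 4, an L position)
6: W (go to 4, an L position)
7: W (go to 4, an L position)
The L vertices are 3, 4; that is 2 in all.

2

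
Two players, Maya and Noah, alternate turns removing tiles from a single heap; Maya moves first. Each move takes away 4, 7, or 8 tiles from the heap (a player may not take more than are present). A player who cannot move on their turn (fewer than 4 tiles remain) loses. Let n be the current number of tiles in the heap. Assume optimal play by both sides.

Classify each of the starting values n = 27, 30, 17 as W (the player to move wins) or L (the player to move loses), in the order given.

27: L, 30: W, 17: W

Positions with no move are L. A position that does have a move is losing for the player to move precisely when every available move leads to a winning position for the opponent. Fill in the labels:
n=0: no move → L
n=1: no move → L
n=2: no move → L
n=3: no move → L
n=4: can move to 0, which is L ⇒ W
n=5: can move to 1, which is L ⇒ W
n=6: can move to 2, which is L ⇒ W
n=7: can move to 3, which is L ⇒ W
n=8: can move to 1, which is L ⇒ W
n=9: can move to 2, which is L ⇒ W
n=10: can move to 3, which is L ⇒ W
n=11: can move to 3, which is L ⇒ W
n=12: moves to 8(W), 5(W), 4(W); every one is W ⇒ L
n=13: moves to 9(W), 6(W), 5(W); every one is W ⇒ L
n=14: moves to 10(W), 7(W), 6(W); every one is W ⇒ L
n=15: moves to 11(W), 8(W), 7(W); every one is W ⇒ L
n=16: can move to 12, which is L ⇒ W
n=17: can move to 13, which is L ⇒ W
n=18: can move to 14, which is L ⇒ W
n=19: can move to 15, which is L ⇒ W
n=20: can move to 13, which is L ⇒ W
n=21: can move to 14, which is L ⇒ W
n=22: can move to 15, which is L ⇒ W
n=23: can move to 15, which is L ⇒ W
n=24: moves to 20(W), 17(W), 16(W); every one is W ⇒ L
n=25: moves to 21(W), 18(W), 17(W); every one is W ⇒ L
n=26: moves to 22(W), 19(W), 18(W); every one is W ⇒ L
n=27: moves to 23(W), 20(W), 19(W); every one is W ⇒ L
n=28: can move to 24, which is L ⇒ W
n=29: can move to 25, which is L ⇒ W
n=30: can move to 26, which is L ⇒ W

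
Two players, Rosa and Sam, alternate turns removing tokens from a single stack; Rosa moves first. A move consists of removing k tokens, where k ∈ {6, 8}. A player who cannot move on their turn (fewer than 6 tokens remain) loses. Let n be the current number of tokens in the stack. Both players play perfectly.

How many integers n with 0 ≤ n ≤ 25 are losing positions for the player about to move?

12

Classify positions by backward induction: terminal positions (no move available) are L. From any other position, the mover wins iff some move reaches an L.
n=0: no move → L
n=1: no move → L
n=2: no move → L
n=3: no move → L
n=4: no move → L
n=5: no move → L
n=6: W (go to 0, an L position)
n=7: W (go to 1, an L position)
n=8: W (go to 2, an L position)
n=9: W (go to 3, an L position)
n=10: W (go to 4, an L position)
n=11: W (go to 5, an L position)
n=12: W (go to 4, an L position)
n=13: W (go to 5, an L position)
n=14: L (options 8(W), 6(W) are all W)
n=15: L (options 9(W), 7(W) are all W)
n=16: L (options 10(W), 8(W) are all W)
n=17: L (options 11(W), 9(W) are all W)
n=18: L (options 12(W), 10(W) are all W)
n=19: L (options 13(W), 11(W) are all W)
n=20: W (go to 14, an L position)
n=21: W (go to 15, an L position)
n=22: W (go to 16, an L position)
n=23: W (go to 17, an L position)
n=24: W (go to 18, an L position)
n=25: W (go to 19, an L position)
L entries with 0 ≤ n ≤ 25: n = 0, 1, 2, 3, 4, 5, 14, 15, 16, 17, 18, 19; that makes 12.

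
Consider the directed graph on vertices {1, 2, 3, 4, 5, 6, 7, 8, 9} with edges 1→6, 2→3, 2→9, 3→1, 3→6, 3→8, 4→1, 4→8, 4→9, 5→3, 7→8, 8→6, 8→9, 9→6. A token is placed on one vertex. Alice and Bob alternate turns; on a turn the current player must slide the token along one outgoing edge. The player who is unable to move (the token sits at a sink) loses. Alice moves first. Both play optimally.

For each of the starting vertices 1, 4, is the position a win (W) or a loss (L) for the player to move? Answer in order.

1: W, 4: L

Work bottom-up. With no move the player to move loses. Otherwise the position is W if at least one move leads to an L position for the opponent, and L if every move leads to a W.
Every edge goes from a vertex to one that appears earlier in the order 6, 9, 8, 1, 3, 2, 4, 7, 5, so processing vertices in that order labels each vertex after all of its successors.
6: no outgoing edge → L
9: W (go to 6, an L position)
8: W (go to 6, an L position)
1: W (go to 6, an L position)
3: W (go to 6, an L position)
2: L (options 3(W), 9(W) are all W)
4: L (options 1(W), 8(W), 9(W) are all W)
7: L (sole option 8(W) is W)
5: L (sole option 3(W) is W)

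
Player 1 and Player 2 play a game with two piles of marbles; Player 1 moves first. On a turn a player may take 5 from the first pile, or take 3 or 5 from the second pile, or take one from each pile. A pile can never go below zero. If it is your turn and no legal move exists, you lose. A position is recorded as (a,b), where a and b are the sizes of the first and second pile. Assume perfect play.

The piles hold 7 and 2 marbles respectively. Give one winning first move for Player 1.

Label each position W (a win for the player to move) or L (a loss). A position with no legal move is L; any other position is W exactly when some move reaches an L, and L when every move reaches a W.
No move ever increases a pile, so every position that can arise here has a ≤ 7 and b ≤ 2; it is enough to label the cells with 0 ≤ a ≤ 7 and 0 ≤ b ≤ 2.
Every move lowers a or b (never raises either), so fill the grid row by row in increasing a, and left to right within a row: each cell's successors are then already labelled.
      b=0  b=1  b=2
a=0:    L    L    L
a=1:    L    W    W
a=2:    L    W    L
a=3:    L    W    L
a=4:    L    W    L
a=5:    W    W    W
a=6:    W    L    L
a=7:    W    L    W
Cells with no legal move (terminal, hence L): (0,0), (0,1), (0,2), (1,0), (2,0), (3,0), (4,0).
The remaining L cells, each justified by listing all of its moves:
(2,2): the only move is to (1,1)(W), a W ⇒ L
(3,2): the only move is to (2,1)(W), a W ⇒ L
(4,2): the only move is to (3,1)(W), a W ⇒ L
(6,1): moves to (1,1)(W), (5,0)(W); every one is W ⇒ L
(6,2): moves to (1,2)(W), (5,1)(W); every one is W ⇒ L
(7,1): moves to (2,1)(W), (6,0)(W); every one is W ⇒ L
Every other cell has at least one move into one of the L cells above, so it is W.
From (7,2), the L positions reachable in one move are: (2,2), (6,1). Any move reaching one of these is winning.

Move to (2,2).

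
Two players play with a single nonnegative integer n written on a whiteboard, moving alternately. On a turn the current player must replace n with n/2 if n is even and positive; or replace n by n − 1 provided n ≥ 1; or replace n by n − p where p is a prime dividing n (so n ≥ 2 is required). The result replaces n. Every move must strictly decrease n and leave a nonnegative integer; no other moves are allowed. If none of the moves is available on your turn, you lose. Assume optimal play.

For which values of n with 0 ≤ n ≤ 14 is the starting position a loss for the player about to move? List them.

0, 4, 9, 14

Work bottom-up. With no move the player to move loses. Otherwise the position is W if at least one move leads to an L position for the opponent, and L if every move leads to a W.
n=0: no move → L
n=1: can move to 0, which is L ⇒ W
n=2: can move to 0, which is L ⇒ W
n=3: can move to 0, which is L ⇒ W
n=4: moves to 2(W), 3(W); every one is W ⇒ L
n=5: can move to 0, which is L ⇒ W
n=6: can move to 4, which is L ⇒ W
n=7: can move to 0, which is L ⇒ W
n=8: can move to 4, which is L ⇒ W
n=9: moves to 6(W), 8(W); every one is W ⇒ L
n=10: can move to 9, which is L ⇒ W
n=11: can move to 0, which is L ⇒ W
n=12: can move to 9, which is L ⇒ W
n=13: can move to 0, which is L ⇒ W
n=14: moves to 7(W), 12(W), 13(W); every one is W ⇒ L
The losing starting values of n are exactly the entries labelled L in this table (4 of them).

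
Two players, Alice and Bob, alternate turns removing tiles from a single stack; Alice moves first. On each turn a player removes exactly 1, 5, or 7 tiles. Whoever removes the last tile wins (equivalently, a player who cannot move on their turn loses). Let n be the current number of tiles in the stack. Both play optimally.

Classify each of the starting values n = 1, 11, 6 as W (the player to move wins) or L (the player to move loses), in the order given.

Compute win/loss labels from the base case upward. A position with no move is L. Any other position is W if it can reach an L in one move, else L.
n=0: no move → L
n=1: →0(L), so W
n=2: →1(W) only, which is W, so L
n=3: →2(L), so W
n=4: →3(W) only, which is W, so L
n=5: →4(L), so W
n=6: →5(W), 1(W) — all W, so L
n=7: →6(L), so W
n=8: →7(W), 3(W), 1(W) — all W, so L
n=9: →8(L), so W
n=10: →9(W), 5(W), 3(W) — all W, so L
n=11: →10(L), so W

1: W, 11: W, 6: L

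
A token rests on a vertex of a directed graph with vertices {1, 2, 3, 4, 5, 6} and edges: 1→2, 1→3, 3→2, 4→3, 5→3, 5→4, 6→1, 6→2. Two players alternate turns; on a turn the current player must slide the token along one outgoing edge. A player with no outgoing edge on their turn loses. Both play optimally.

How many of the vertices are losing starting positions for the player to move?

Work bottom-up. With no move the player to move loses. Otherwise the position is W if at least one move leads to an L position for the opponent, and L if every move leads to a W.
Every edge goes from a vertex to one that appears earlier in the order 2, 3, 1, 6, 4, 5, so processing vertices in that order labels each vertex after all of its successors.
2: no outgoing edge → L
3: W (go to 2, an L position)
1: W (go to 2, an L position)
6: W (go to 2, an L position)
4: L (sole option 3(W) is W)
5: W (go to 4, an L position)
The L vertices are 2, 4; that is 2 in all.

2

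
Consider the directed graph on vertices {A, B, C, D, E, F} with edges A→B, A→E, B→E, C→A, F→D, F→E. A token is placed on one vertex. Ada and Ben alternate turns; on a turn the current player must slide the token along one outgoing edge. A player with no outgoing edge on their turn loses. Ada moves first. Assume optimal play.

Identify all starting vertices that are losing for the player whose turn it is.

Use the standard recursion: the mover loses at a terminal position; elsewhere, the mover wins exactly when some move hands the opponent an L position.
Every edge goes from a vertex to one that appears earlier in the order E, D, B, A, C, F, so processing vertices in that order labels each vertex after all of its successors.
E: no outgoing edge → L
D: no outgoing edge → L
B: can move to E, which is L ⇒ W
A: can move to E, which is L ⇒ W
C: the only move is to A(W), a W ⇒ L
F: can move to D, which is L ⇒ W
Reading off the rows marked L gives the requested list; there are 3 such vertices.

C, D, E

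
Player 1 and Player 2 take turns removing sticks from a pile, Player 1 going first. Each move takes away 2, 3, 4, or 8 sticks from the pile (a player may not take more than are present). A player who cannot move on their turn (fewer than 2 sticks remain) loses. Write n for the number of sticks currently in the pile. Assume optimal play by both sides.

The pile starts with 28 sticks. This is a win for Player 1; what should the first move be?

Remove 3, leaving 25.

Build the W/L table. Terminal = L. A non-terminal position is W if it has a move to some L; otherwise it is L.
n=0: no move → L
n=1: no move → L
n=2: reaches L-position 0 → W
n=3: reaches L-position 1 → W
n=4: reaches L-position 1 → W
n=5: reaches L-position 1 → W
n=6: only reaches 4(W), 3(W), 2(W), all W → L
n=7: only reaches 5(W), 4(W), 3(W), all W → L
n=8: reaches L-position 6 → W
n=9: reaches L-position 7 → W
n=10: reaches L-position 7 → W
n=11: reaches L-position 7 → W
n=12: only reaches 10(W), 9(W), 8(W), 4(W), all W → L
n=13: only reaches 11(W), 10(W), 9(W), 5(W), all W → L
n=14: reaches L-position 12 → W
n=15: reaches L-position 13 → W
n=16: reaches L-position 13 → W
n=17: reaches L-position 13 → W
n=18: only reaches 16(W), 15(W), 14(W), 10(W), all W → L
n=19: only reaches 17(W), 16(W), 15(W), 11(W), all W → L
n=20: reaches L-position 18 → W
n=21: reaches L-position 19 → W
n=22: reaches L-position 19 → W
n=23: reaches L-position 19 → W
n=24: only reaches 22(W), 21(W), 20(W), 16(W), all W → L
n=25: only reaches 23(W), 22(W), 21(W), 17(W), all W → L
n=26: reaches L-position 24 → W
n=27: reaches L-position 25 → W
n=28: reaches L-position 25 → W
From 28, the L positions reachable in one move are: 25, 24. Any move reaching one of these is winning.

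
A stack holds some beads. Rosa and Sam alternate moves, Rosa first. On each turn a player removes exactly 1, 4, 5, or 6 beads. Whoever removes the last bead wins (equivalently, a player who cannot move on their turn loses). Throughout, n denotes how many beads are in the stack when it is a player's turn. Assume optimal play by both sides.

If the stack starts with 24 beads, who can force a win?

Rosa wins.

Work bottom-up. With no move the player to move loses. Otherwise the position is W if at least one move leads to an L position for the opponent, and L if every move leads to a W.
n=0: no move → L
n=1: →0(L), so W
n=2: →1(W) only, which is W, so L
n=3: →2(L), so W
n=4: →0(L), so W
n=5: →0(L), so W
n=6: →2(L), so W
n=7: →2(L), so W
n=8: →2(L), so W
n=9: →8(W), 5(W), 4(W), 3(W) — all W, so L
n=10: →9(L), so W
n=11: →10(W), 7(W), 6(W), 5(W) — all W, so L
n=12: →11(L), so W
n=13: →9(L), so W
n=14: →9(L), so W
n=15: →11(L), so W
n=16: →11(L), so W
n=17: →11(L), so W
n=18: →17(W), 14(W), 13(W), 12(W) — all W, so L
n=19: →18(L), so W
n=20: →19(W), 16(W), 15(W), 14(W) — all W, so L
n=21: →20(L), so W
n=22: →18(L), so W
n=23: →18(L), so W
n=24: →20(L), so W
From 24 Rosa can remove 4, leaving 20, reaching an L position.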